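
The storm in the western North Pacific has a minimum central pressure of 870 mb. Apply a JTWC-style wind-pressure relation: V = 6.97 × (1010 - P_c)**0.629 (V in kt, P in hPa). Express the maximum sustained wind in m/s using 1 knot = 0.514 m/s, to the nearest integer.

80 m/s

ΔP = 1010 − 870 = 140 mb.
V ≈ 6.97 × 140^0.629 = 6.97 × 22.383 ≈ 156.008 kt.
156.008 × 0.514 ≈ 80.19 m/s → 80 m/s.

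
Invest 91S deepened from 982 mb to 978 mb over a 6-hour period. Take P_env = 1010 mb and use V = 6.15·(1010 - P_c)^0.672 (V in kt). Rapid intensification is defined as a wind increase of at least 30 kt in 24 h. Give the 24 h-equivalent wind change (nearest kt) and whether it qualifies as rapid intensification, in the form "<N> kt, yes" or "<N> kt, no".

22 kt, no

V₁: ΔP = 28, V ≈ 6.15 × 28^0.672 ≈ 57.73 kt.
V₂: ΔP = 32, V ≈ 6.15 × 32^0.672 ≈ 63.14 kt.
ΔV over 6 h = 5.41 kt → 24 h equivalent = 5.41 × 24/6 ≈ 21.64 kt.
22 kt < 30 kt ⇒ not rapid intensification.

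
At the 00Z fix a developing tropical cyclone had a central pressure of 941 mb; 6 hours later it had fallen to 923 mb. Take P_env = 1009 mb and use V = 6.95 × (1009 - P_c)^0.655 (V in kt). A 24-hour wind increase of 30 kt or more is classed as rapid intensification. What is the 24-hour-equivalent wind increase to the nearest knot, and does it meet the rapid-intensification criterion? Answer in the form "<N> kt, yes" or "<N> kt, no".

V₁: ΔP = 68, V ≈ 6.95 × 68^0.655 ≈ 110.22 kt.
V₂: ΔP = 86, V ≈ 6.95 × 86^0.655 ≈ 128.55 kt.
ΔV over 6 h = 18.33 kt → 24 h equivalent = 18.33 × 24/6 ≈ 73.32 kt.
73 kt ≥ 30 kt ⇒ rapid intensification.

73 kt, yes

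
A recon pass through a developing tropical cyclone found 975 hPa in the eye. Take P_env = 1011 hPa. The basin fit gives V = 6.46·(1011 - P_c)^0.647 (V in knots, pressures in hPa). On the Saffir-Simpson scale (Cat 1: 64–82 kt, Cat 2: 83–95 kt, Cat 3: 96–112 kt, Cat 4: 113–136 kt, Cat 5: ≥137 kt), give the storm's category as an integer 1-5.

ΔP = 1011 − 975 = 36 hPa.
V ≈ 6.46 × 36^0.647 = 6.46 × 10.16 ≈ 66 kt.
66 kt falls in the Category 1 band.

1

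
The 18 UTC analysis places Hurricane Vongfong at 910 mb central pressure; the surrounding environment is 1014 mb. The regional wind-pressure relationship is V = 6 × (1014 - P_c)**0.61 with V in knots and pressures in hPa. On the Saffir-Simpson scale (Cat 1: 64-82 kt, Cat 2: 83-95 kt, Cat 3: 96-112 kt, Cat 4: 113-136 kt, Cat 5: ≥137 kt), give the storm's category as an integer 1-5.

3

ΔP = 1014 − 910 = 104 mb.
V ≈ 6 × 104^0.61 = 6 × 17.00 ≈ 102 kt.
102 kt falls in the Category 3 band.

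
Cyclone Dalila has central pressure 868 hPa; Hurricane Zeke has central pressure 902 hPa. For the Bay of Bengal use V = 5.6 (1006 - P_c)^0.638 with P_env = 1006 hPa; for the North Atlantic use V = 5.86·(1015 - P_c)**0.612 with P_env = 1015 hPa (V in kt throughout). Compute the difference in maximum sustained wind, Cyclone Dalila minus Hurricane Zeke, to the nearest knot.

24 kt

Cyclone Dalila: ΔP = 138; V ≈ 5.6 × 138^0.638 ≈ 129.85 kt.
Hurricane Zeke: ΔP = 113; V ≈ 5.86 × 113^0.612 ≈ 105.77 kt.
Difference ≈ 129.85 − 105.77 = 24.08 → 24 kt.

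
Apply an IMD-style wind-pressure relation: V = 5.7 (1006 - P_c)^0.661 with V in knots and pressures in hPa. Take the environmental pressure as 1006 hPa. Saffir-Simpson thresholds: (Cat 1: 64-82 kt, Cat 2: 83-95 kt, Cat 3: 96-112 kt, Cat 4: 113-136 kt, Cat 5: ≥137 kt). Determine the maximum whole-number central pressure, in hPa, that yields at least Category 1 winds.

Category 1 begins at V = 64 kt.
Required ΔP = (64/5.7)^(1/0.661) = 11.228^1.513 ≈ 38.81 hPa.
P_c ≤ 1006 − 38.81 = 967.19, so the highest integer P_c is 967 hPa.

967 hPa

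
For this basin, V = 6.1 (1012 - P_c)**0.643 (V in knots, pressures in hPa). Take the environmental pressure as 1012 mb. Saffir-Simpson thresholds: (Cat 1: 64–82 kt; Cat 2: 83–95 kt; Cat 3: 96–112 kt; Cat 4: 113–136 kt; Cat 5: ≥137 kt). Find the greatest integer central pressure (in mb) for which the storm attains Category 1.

Category 1 begins at V = 64 kt.
Required ΔP = (64/6.1)^(1/0.643) = 10.492^1.555 ≈ 38.69 mb.
P_c ≤ 1012 − 38.69 = 973.31, so the highest integer P_c is 973 mb.

973 mb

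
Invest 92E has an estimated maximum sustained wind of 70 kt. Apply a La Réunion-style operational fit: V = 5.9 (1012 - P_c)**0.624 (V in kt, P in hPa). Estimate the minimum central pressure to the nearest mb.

959 mb

ΔP = (V / 5.9)^(1/0.624) = (70/5.9)^1.603.
70/5.9 = 11.864; 11.864^1.603 ≈ 52.67 mb.
P_c = 1012 − 52.67 = 959.33 ≈ 959 mb.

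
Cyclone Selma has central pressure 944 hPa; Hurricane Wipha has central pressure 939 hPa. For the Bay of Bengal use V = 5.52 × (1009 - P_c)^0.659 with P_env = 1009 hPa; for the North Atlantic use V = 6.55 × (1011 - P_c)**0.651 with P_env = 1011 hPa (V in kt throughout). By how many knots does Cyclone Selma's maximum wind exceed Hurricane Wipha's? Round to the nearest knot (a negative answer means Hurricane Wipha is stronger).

Cyclone Selma: ΔP = 65; V ≈ 5.52 × 65^0.659 ≈ 86.43 kt.
Hurricane Wipha: ΔP = 72; V ≈ 6.55 × 72^0.651 ≈ 106.01 kt.
Difference ≈ 86.43 − 106.01 = -19.58 → -20 kt.

-20 kt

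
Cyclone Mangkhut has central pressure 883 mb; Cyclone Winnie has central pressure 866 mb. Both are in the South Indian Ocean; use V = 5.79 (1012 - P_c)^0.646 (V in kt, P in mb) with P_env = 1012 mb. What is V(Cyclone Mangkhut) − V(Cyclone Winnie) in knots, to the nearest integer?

Cyclone Mangkhut: ΔP = 129; V ≈ 5.79 × 129^0.646 ≈ 133.70 kt.
Cyclone Winnie: ΔP = 146; V ≈ 5.79 × 146^0.646 ≈ 144.83 kt.
Difference ≈ 133.70 − 144.83 = -11.13 → -11 kt.

-11 kt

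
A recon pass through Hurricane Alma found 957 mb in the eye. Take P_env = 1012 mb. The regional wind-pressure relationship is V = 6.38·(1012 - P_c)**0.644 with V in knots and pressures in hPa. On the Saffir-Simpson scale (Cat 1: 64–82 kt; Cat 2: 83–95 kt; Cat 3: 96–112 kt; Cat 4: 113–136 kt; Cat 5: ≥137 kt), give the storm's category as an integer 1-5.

ΔP = 1012 − 957 = 55 mb.
V ≈ 6.38 × 55^0.644 = 6.38 × 13.21 ≈ 84 kt.
84 kt falls in the Category 2 band.

2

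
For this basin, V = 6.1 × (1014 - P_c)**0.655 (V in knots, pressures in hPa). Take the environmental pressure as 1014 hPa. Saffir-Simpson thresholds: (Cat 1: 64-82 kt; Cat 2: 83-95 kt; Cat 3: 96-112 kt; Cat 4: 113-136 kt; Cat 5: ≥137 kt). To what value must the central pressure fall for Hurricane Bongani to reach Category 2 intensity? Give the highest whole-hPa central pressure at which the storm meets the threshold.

960 hPa

Category 2 begins at V = 83 kt.
Required ΔP = (83/6.1)^(1/0.655) = 13.607^1.527 ≈ 53.82 hPa.
P_c ≤ 1014 − 53.82 = 960.18, so the highest integer P_c is 960 hPa.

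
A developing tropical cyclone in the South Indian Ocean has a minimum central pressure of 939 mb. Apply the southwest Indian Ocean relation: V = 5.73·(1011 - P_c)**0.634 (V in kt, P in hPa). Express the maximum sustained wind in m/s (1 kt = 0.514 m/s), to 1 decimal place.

44.3 m/s

ΔP = 1011 − 939 = 72 mb.
V ≈ 5.73 × 72^0.634 = 5.73 × 15.050 ≈ 86.239 kt.
86.239 × 0.514 ≈ 44.33 m/s → 44.3 m/s.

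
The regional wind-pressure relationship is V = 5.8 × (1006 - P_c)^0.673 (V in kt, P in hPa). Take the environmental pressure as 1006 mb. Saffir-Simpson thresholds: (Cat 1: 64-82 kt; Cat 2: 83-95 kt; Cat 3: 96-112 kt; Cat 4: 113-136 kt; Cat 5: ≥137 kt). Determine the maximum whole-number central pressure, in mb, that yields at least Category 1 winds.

Category 1 begins at V = 64 kt.
Required ΔP = (64/5.8)^(1/0.673) = 11.034^1.486 ≈ 35.43 mb.
P_c ≤ 1006 − 35.43 = 970.57, so the highest integer P_c is 970 mb.

970 mb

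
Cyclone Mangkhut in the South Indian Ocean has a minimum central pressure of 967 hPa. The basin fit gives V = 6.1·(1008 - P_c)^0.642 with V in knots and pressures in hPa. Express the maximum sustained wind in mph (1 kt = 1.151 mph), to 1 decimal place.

76.2 mph

ΔP = 1008 − 967 = 41 hPa.
V ≈ 6.1 × 41^0.642 = 6.1 × 10.849 ≈ 66.182 kt.
66.182 × 1.151 ≈ 76.17 mph → 76.2 mph.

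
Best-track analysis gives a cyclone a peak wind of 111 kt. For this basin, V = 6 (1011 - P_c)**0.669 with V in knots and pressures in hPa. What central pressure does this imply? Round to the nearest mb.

933 mb

ΔP = (V / 6)^(1/0.669) = (111/6)^1.495.
111/6 = 18.500; 18.500^1.495 ≈ 78.37 mb.
P_c = 1011 − 78.37 = 932.63 ≈ 933 mb.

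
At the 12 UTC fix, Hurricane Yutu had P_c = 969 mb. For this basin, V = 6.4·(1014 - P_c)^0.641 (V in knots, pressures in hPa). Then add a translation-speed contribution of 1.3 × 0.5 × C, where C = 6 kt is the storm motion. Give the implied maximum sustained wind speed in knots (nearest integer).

ΔP = 1014 − 969 = 45 mb.
45^0.641 ≈ 11.474.
V ≈ 6.4 × 11.474 ≈ 73.4 kt.
Translation term: 1.3 × 0.5 × 6 = 3.9 kt.
Corrected V ≈ 77.3 kt → 77 kt.

77 kt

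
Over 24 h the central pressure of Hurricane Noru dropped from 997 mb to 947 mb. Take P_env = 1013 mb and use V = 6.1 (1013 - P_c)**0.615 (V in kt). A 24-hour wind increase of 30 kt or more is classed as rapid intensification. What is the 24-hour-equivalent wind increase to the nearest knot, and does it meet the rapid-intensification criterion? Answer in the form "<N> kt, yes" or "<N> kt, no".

47 kt, yes

V₁: ΔP = 16, V ≈ 6.1 × 16^0.615 ≈ 33.56 kt.
V₂: ΔP = 66, V ≈ 6.1 × 66^0.615 ≈ 80.23 kt.
ΔV over 24 h = 46.67 kt → 24 h equivalent = 46.67 × 24/24 ≈ 46.67 kt.
47 kt ≥ 30 kt ⇒ rapid intensification.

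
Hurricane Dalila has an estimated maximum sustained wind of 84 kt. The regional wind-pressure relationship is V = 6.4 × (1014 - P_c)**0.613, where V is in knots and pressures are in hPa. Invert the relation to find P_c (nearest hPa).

ΔP = (V / 6.4)^(1/0.613) = (84/6.4)^1.631.
84/6.4 = 13.125; 13.125^1.631 ≈ 66.68 hPa.
P_c = 1014 − 66.68 = 947.32 ≈ 947 hPa.

947 hPa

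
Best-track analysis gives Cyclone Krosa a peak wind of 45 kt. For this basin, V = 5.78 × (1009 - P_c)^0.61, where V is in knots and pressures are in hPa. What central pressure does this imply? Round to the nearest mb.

980 mb

ΔP = (V / 5.78)^(1/0.61) = (45/5.78)^1.639.
45/5.78 = 7.785; 7.785^1.639 ≈ 28.91 mb.
P_c = 1009 − 28.91 = 980.09 ≈ 980 mb.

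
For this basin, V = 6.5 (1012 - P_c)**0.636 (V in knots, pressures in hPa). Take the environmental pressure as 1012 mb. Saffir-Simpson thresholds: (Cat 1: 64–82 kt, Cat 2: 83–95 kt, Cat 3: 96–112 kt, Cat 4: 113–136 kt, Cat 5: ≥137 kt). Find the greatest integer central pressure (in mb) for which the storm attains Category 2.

957 mb

Category 2 begins at V = 83 kt.
Required ΔP = (83/6.5)^(1/0.636) = 12.769^1.572 ≈ 54.86 mb.
P_c ≤ 1012 − 54.86 = 957.14, so the highest integer P_c is 957 mb.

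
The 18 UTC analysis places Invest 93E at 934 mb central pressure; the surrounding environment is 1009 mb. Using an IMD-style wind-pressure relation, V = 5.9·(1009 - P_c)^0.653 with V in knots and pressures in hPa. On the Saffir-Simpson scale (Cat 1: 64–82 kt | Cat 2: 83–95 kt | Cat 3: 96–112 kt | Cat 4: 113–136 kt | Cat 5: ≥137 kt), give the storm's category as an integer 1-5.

3

ΔP = 1009 − 934 = 75 mb.
V ≈ 5.9 × 75^0.653 = 5.9 × 16.77 ≈ 99 kt.
99 kt falls in the Category 3 band.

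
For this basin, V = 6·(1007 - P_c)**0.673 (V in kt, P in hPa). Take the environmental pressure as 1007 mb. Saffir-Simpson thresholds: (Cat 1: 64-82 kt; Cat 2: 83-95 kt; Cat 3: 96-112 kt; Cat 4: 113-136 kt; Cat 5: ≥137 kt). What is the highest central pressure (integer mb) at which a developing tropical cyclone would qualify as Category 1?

Category 1 begins at V = 64 kt.
Required ΔP = (64/6)^(1/0.673) = 10.667^1.486 ≈ 33.69 mb.
P_c ≤ 1007 − 33.69 = 973.31, so the highest integer P_c is 973 mb.

973 mb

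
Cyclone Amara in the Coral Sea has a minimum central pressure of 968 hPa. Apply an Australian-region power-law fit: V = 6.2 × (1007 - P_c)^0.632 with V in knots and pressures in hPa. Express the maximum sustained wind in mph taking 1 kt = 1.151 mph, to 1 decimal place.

ΔP = 1007 − 968 = 39 hPa.
V ≈ 6.2 × 39^0.632 = 6.2 × 10.129 ≈ 62.798 kt.
62.798 × 1.151 ≈ 72.28 mph → 72.3 mph.

72.3 mph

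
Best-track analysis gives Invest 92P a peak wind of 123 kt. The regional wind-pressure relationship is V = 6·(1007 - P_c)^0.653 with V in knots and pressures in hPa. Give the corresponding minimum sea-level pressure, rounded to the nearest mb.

ΔP = (V / 6)^(1/0.653) = (123/6)^1.531.
123/6 = 20.500; 20.500^1.531 ≈ 102.05 mb.
P_c = 1007 − 102.05 = 904.95 ≈ 905 mb.

905 mb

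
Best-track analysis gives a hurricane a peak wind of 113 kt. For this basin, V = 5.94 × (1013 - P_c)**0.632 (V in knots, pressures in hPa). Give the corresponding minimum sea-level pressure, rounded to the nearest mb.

907 mb

ΔP = (V / 5.94)^(1/0.632) = (113/5.94)^1.582.
113/5.94 = 19.024; 19.024^1.582 ≈ 105.73 mb.
P_c = 1013 − 105.73 = 907.27 ≈ 907 mb.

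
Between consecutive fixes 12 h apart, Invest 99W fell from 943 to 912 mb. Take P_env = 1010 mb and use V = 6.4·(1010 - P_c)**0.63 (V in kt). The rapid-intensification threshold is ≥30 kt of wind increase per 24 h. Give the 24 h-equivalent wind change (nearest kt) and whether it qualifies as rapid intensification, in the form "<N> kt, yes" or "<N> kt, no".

V₁: ΔP = 67, V ≈ 6.4 × 67^0.63 ≈ 90.49 kt.
V₂: ΔP = 98, V ≈ 6.4 × 98^0.63 ≈ 114.99 kt.
ΔV over 12 h = 24.50 kt → 24 h equivalent = 24.50 × 24/12 ≈ 49.00 kt.
49 kt ≥ 30 kt ⇒ rapid intensification.

49 kt, yes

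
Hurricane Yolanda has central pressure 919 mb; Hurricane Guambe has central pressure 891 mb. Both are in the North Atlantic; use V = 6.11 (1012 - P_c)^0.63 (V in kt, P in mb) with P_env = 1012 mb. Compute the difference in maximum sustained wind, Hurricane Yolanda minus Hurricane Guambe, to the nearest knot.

Hurricane Yolanda: ΔP = 93; V ≈ 6.11 × 93^0.63 ≈ 106.21 kt.
Hurricane Guambe: ΔP = 121; V ≈ 6.11 × 121^0.63 ≈ 125.37 kt.
Difference ≈ 106.21 − 125.37 = -19.16 → -19 kt.

-19 kt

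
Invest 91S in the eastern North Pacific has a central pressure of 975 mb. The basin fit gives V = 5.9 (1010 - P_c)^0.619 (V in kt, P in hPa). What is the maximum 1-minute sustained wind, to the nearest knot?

53 kt

ΔP = 1010 − 975 = 35 mb.
35^0.619 ≈ 9.032.
V ≈ 5.9 × 9.032 ≈ 53.3 kt.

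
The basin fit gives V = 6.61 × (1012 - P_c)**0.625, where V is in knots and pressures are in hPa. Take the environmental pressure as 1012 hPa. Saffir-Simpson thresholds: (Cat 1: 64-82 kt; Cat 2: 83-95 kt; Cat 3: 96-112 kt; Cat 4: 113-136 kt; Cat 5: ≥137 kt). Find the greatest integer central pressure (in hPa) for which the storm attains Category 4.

918 hPa

Category 4 begins at V = 113 kt.
Required ΔP = (113/6.61)^(1/0.625) = 17.095^1.600 ≈ 93.89 hPa.
P_c ≤ 1012 − 93.89 = 918.11, so the highest integer P_c is 918 hPa.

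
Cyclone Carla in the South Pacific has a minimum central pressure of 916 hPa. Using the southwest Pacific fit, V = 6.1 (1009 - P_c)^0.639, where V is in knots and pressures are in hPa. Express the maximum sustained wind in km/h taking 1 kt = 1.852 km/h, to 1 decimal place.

ΔP = 1009 − 916 = 93 hPa.
V ≈ 6.1 × 93^0.639 = 6.1 × 18.108 ≈ 110.456 kt.
110.456 × 1.852 ≈ 204.57 km/h → 204.6 km/h.

204.6 km/h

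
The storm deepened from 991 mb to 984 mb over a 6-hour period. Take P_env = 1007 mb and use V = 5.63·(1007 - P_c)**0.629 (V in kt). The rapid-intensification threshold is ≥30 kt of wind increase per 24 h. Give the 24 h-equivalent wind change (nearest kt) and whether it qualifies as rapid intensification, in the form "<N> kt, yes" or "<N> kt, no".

V₁: ΔP = 16, V ≈ 5.63 × 16^0.629 ≈ 32.20 kt.
V₂: ΔP = 23, V ≈ 5.63 × 23^0.629 ≈ 40.46 kt.
ΔV over 6 h = 8.26 kt → 24 h equivalent = 8.26 × 24/6 ≈ 33.04 kt.
33 kt ≥ 30 kt ⇒ rapid intensification.

33 kt, yes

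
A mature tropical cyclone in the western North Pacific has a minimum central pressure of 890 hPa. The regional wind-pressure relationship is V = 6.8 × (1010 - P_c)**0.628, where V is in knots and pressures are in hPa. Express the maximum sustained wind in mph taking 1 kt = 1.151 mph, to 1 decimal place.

158.2 mph

ΔP = 1010 − 890 = 120 hPa.
V ≈ 6.8 × 120^0.628 = 6.8 × 20.217 ≈ 137.478 kt.
137.478 × 1.151 ≈ 158.24 mph → 158.2 mph.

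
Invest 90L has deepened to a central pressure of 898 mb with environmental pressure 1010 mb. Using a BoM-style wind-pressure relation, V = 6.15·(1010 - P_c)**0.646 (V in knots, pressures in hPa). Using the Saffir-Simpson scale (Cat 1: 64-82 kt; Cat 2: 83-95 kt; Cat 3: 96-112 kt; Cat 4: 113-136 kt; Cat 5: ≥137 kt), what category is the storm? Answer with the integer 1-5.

ΔP = 1010 − 898 = 112 mb.
V ≈ 6.15 × 112^0.646 = 6.15 × 21.08 ≈ 130 kt.
130 kt falls in the Category 4 band.

4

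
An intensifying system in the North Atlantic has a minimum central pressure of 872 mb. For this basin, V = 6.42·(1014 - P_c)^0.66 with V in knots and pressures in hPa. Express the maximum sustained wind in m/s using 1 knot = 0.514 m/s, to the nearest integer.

ΔP = 1014 − 872 = 142 mb.
V ≈ 6.42 × 142^0.66 = 6.42 × 26.334 ≈ 169.062 kt.
169.062 × 0.514 ≈ 86.90 m/s → 87 m/s.

87 m/s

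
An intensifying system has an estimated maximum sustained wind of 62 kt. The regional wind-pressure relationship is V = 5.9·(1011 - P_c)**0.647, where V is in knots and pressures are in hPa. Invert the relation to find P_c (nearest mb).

ΔP = (V / 5.9)^(1/0.647) = (62/5.9)^1.546.
62/5.9 = 10.508; 10.508^1.546 ≈ 37.92 mb.
P_c = 1011 − 37.92 = 973.08 ≈ 973 mb.

973 mb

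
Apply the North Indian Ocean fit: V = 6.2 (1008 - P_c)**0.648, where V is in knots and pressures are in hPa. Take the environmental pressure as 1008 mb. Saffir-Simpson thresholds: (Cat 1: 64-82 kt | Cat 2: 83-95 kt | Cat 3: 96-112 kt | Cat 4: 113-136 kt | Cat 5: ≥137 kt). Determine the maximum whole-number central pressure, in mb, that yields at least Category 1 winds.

Category 1 begins at V = 64 kt.
Required ΔP = (64/6.2)^(1/0.648) = 10.323^1.543 ≈ 36.68 mb.
P_c ≤ 1008 − 36.68 = 971.32, so the highest integer P_c is 971 mb.

971 mb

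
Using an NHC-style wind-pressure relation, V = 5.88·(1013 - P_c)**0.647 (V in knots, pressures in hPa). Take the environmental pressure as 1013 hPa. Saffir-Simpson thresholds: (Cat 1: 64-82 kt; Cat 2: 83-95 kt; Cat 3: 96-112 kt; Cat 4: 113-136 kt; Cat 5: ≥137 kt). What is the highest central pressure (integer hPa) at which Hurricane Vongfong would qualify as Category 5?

883 hPa

Category 5 begins at V = 137 kt.
Required ΔP = (137/5.88)^(1/0.647) = 23.299^1.546 ≈ 129.83 hPa.
P_c ≤ 1013 − 129.83 = 883.17, so the highest integer P_c is 883 hPa.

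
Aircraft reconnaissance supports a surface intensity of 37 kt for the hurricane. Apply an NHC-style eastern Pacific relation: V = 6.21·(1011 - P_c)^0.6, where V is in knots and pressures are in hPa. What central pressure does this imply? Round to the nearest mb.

ΔP = (V / 6.21)^(1/0.6) = (37/6.21)^1.667.
37/6.21 = 5.958; 5.958^1.667 ≈ 19.58 mb.
P_c = 1011 − 19.58 = 991.42 ≈ 991 mb.

991 mb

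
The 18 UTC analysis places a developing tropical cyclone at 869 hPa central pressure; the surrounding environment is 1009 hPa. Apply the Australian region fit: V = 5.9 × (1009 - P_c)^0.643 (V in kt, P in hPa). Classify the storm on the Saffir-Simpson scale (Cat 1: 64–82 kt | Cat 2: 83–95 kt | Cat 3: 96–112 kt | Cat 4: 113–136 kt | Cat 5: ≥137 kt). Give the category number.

5

ΔP = 1009 − 869 = 140 hPa.
V ≈ 5.9 × 140^0.643 = 5.9 × 23.99 ≈ 142 kt.
142 kt falls in the Category 5 band.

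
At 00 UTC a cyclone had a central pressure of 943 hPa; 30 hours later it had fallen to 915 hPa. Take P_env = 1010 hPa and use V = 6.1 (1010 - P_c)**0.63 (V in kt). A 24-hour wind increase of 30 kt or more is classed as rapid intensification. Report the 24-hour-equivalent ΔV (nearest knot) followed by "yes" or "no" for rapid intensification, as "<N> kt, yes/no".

V₁: ΔP = 67, V ≈ 6.1 × 67^0.63 ≈ 86.25 kt.
V₂: ΔP = 95, V ≈ 6.1 × 95^0.63 ≈ 107.47 kt.
ΔV over 30 h = 21.22 kt → 24 h equivalent = 21.22 × 24/30 ≈ 16.98 kt.
17 kt < 30 kt ⇒ not rapid intensification.

17 kt, no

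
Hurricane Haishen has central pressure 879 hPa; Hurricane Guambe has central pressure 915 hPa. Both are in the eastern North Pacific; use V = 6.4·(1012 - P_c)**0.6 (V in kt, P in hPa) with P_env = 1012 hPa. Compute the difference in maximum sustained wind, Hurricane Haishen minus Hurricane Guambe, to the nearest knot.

21 kt

Hurricane Haishen: ΔP = 133; V ≈ 6.4 × 133^0.6 ≈ 120.36 kt.
Hurricane Guambe: ΔP = 97; V ≈ 6.4 × 97^0.6 ≈ 99.60 kt.
Difference ≈ 120.36 − 99.60 = 20.76 → 21 kt.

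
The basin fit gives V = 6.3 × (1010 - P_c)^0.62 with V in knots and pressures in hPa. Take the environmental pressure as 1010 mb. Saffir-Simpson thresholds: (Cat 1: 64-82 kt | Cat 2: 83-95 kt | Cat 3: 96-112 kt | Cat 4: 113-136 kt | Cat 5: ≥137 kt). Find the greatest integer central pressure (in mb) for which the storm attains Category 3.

929 mb

Category 3 begins at V = 96 kt.
Required ΔP = (96/6.3)^(1/0.62) = 15.238^1.613 ≈ 80.90 mb.
P_c ≤ 1010 − 80.90 = 929.10, so the highest integer P_c is 929 mb.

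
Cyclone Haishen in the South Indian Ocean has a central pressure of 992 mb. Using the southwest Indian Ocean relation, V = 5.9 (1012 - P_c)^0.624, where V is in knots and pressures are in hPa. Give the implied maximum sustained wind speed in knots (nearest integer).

ΔP = 1012 − 992 = 20 mb.
20^0.624 ≈ 6.484.
V ≈ 5.9 × 6.484 ≈ 38.3 kt.

38 kt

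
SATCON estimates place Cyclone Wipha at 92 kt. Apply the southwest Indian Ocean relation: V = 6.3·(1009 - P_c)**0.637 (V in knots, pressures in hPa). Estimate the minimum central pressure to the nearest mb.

942 mb

ΔP = (V / 6.3)^(1/0.637) = (92/6.3)^1.570.
92/6.3 = 14.603; 14.603^1.570 ≈ 67.30 mb.
P_c = 1009 − 67.30 = 941.70 ≈ 942 mb.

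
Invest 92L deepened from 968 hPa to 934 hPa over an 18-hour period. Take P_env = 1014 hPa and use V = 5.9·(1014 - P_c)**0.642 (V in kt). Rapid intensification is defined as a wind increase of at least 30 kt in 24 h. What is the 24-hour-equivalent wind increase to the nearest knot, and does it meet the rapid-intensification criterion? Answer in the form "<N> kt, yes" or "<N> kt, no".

V₁: ΔP = 46, V ≈ 5.9 × 46^0.642 ≈ 68.92 kt.
V₂: ΔP = 80, V ≈ 5.9 × 80^0.642 ≈ 98.32 kt.
ΔV over 18 h = 29.40 kt → 24 h equivalent = 29.40 × 24/18 ≈ 39.20 kt.
39 kt ≥ 30 kt ⇒ rapid intensification.

39 kt, yes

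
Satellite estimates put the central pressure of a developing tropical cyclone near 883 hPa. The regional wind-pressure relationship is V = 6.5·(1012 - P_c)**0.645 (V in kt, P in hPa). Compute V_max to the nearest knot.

ΔP = 1012 − 883 = 129 hPa.
129^0.645 ≈ 22.979.
V ≈ 6.5 × 22.979 ≈ 149.4 kt.

149 kt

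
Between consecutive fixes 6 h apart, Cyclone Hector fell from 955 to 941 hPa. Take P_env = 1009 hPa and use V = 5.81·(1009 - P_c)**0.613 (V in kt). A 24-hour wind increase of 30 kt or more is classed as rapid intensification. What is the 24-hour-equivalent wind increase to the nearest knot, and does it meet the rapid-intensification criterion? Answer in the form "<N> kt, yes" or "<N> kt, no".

V₁: ΔP = 54, V ≈ 5.81 × 54^0.613 ≈ 67.01 kt.
V₂: ΔP = 68, V ≈ 5.81 × 68^0.613 ≈ 77.18 kt.
ΔV over 6 h = 10.17 kt → 24 h equivalent = 10.17 × 24/6 ≈ 40.68 kt.
41 kt ≥ 30 kt ⇒ rapid intensification.

41 kt, yes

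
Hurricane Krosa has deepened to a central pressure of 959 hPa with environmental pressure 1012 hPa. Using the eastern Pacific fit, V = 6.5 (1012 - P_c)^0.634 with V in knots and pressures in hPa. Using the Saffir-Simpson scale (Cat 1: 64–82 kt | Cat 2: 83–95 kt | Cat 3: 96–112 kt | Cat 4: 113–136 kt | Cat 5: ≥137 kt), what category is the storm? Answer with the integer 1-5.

1

ΔP = 1012 − 959 = 53 hPa.
V ≈ 6.5 × 53^0.634 = 6.5 × 12.39 ≈ 81 kt.
81 kt falls in the Category 1 band.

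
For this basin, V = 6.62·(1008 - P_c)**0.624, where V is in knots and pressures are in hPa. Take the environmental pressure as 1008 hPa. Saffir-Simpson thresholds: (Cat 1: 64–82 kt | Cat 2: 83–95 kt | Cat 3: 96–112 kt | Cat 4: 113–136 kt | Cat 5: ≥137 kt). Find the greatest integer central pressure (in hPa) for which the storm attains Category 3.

935 hPa

Category 3 begins at V = 96 kt.
Required ΔP = (96/6.62)^(1/0.624) = 14.502^1.603 ≈ 72.65 hPa.
P_c ≤ 1008 − 72.65 = 935.35, so the highest integer P_c is 935 hPa.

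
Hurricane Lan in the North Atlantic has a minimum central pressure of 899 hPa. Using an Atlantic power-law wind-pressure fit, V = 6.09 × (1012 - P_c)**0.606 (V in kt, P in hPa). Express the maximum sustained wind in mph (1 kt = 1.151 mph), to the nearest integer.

ΔP = 1012 − 899 = 113 hPa.
V ≈ 6.09 × 113^0.606 = 6.09 × 17.545 ≈ 106.852 kt.
106.852 × 1.151 ≈ 122.99 mph → 123 mph.

123 mph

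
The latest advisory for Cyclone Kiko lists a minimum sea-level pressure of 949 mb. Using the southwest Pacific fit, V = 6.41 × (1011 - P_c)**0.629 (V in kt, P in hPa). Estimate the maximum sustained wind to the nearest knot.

86 kt

ΔP = 1011 − 949 = 62 mb.
62^0.629 ≈ 13.410.
V ≈ 6.41 × 13.410 ≈ 86.0 kt.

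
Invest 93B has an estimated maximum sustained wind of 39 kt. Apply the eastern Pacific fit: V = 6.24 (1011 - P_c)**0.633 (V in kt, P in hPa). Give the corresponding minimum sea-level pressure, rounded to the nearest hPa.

ΔP = (V / 6.24)^(1/0.633) = (39/6.24)^1.580.
39/6.24 = 6.250; 6.250^1.580 ≈ 18.08 hPa.
P_c = 1011 − 18.08 = 992.92 ≈ 993 hPa.

993 hPa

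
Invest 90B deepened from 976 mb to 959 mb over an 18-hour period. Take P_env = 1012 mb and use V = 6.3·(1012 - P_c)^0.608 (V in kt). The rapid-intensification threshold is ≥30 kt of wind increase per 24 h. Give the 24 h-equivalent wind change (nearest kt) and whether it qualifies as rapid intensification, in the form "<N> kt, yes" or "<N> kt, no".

20 kt, no

V₁: ΔP = 36, V ≈ 6.3 × 36^0.608 ≈ 55.66 kt.
V₂: ΔP = 53, V ≈ 6.3 × 53^0.608 ≈ 70.42 kt.
ΔV over 18 h = 14.76 kt → 24 h equivalent = 14.76 × 24/18 ≈ 19.68 kt.
20 kt < 30 kt ⇒ not rapid intensification.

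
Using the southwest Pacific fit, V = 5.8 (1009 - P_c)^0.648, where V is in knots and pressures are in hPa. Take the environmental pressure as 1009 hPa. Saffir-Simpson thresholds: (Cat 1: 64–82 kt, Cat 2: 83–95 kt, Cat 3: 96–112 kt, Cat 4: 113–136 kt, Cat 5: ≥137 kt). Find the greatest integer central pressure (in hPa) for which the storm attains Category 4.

911 hPa

Category 4 begins at V = 113 kt.
Required ΔP = (113/5.8)^(1/0.648) = 19.483^1.543 ≈ 97.77 hPa.
P_c ≤ 1009 − 97.77 = 911.23, so the highest integer P_c is 911 hPa.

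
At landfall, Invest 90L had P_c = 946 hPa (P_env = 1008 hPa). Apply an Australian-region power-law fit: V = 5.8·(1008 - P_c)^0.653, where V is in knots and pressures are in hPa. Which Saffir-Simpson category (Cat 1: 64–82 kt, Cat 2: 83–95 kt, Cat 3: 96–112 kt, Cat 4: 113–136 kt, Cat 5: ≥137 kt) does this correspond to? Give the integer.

ΔP = 1008 − 946 = 62 hPa.
V ≈ 5.8 × 62^0.653 = 5.8 × 14.81 ≈ 86 kt.
86 kt falls in the Category 2 band.

2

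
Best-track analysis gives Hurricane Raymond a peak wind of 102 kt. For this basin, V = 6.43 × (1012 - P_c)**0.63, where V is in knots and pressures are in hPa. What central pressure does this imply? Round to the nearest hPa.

ΔP = (V / 6.43)^(1/0.63) = (102/6.43)^1.587.
102/6.43 = 15.863; 15.863^1.587 ≈ 80.42 hPa.
P_c = 1012 − 80.42 = 931.58 ≈ 932 hPa.

932 hPa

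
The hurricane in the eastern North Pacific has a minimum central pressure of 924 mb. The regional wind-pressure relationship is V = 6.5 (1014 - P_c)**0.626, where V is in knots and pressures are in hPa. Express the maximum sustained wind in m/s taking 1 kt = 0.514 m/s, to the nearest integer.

ΔP = 1014 − 924 = 90 mb.
V ≈ 6.5 × 90^0.626 = 6.5 × 16.725 ≈ 108.710 kt.
108.710 × 0.514 ≈ 55.88 m/s → 56 m/s.

56 m/s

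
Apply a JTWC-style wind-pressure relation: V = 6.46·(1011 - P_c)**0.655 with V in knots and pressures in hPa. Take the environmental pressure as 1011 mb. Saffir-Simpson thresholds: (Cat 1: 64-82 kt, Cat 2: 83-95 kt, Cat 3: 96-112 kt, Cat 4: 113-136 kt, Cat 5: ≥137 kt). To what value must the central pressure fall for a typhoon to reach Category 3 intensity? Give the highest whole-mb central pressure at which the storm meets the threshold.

Category 3 begins at V = 96 kt.
Required ΔP = (96/6.46)^(1/0.655) = 14.861^1.527 ≈ 61.57 mb.
P_c ≤ 1011 − 61.57 = 949.43, so the highest integer P_c is 949 mb.

949 mb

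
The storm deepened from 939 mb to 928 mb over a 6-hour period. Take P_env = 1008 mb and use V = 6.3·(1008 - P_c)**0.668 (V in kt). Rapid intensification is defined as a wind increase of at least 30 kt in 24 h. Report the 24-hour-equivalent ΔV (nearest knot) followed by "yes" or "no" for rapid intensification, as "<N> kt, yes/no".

V₁: ΔP = 69, V ≈ 6.3 × 69^0.668 ≈ 106.58 kt.
V₂: ΔP = 80, V ≈ 6.3 × 80^0.668 ≈ 117.65 kt.
ΔV over 6 h = 11.07 kt → 24 h equivalent = 11.07 × 24/6 ≈ 44.28 kt.
44 kt ≥ 30 kt ⇒ rapid intensification.

44 kt, yes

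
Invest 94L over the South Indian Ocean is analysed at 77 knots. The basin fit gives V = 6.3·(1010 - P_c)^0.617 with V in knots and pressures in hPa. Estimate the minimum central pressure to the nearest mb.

952 mb

ΔP = (V / 6.3)^(1/0.617) = (77/6.3)^1.621.
77/6.3 = 12.222; 12.222^1.621 ≈ 57.81 mb.
P_c = 1010 − 57.81 = 952.19 ≈ 952 mb.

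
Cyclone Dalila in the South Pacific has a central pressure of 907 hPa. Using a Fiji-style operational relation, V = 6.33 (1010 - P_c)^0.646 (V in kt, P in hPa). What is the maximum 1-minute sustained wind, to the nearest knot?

126 kt

ΔP = 1010 − 907 = 103 hPa.
103^0.646 ≈ 19.966.
V ≈ 6.33 × 19.966 ≈ 126.4 kt.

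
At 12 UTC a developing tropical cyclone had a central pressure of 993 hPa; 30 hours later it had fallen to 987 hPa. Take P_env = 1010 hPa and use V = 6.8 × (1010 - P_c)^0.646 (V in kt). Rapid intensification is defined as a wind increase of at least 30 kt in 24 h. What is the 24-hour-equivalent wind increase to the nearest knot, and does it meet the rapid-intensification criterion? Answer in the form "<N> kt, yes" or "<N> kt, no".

V₁: ΔP = 17, V ≈ 6.8 × 17^0.646 ≈ 42.40 kt.
V₂: ΔP = 23, V ≈ 6.8 × 23^0.646 ≈ 51.54 kt.
ΔV over 30 h = 9.14 kt → 24 h equivalent = 9.14 × 24/30 ≈ 7.31 kt.
7 kt < 30 kt ⇒ not rapid intensification.

7 kt, no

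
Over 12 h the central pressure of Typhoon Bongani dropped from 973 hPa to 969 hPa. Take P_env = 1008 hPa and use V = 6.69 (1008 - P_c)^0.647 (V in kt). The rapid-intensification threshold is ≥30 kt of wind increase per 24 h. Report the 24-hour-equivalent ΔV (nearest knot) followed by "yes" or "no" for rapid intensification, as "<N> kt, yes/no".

10 kt, no

V₁: ΔP = 35, V ≈ 6.69 × 35^0.647 ≈ 66.75 kt.
V₂: ΔP = 39, V ≈ 6.69 × 39^0.647 ≈ 71.59 kt.
ΔV over 12 h = 4.84 kt → 24 h equivalent = 4.84 × 24/12 ≈ 9.68 kt.
10 kt < 30 kt ⇒ not rapid intensification.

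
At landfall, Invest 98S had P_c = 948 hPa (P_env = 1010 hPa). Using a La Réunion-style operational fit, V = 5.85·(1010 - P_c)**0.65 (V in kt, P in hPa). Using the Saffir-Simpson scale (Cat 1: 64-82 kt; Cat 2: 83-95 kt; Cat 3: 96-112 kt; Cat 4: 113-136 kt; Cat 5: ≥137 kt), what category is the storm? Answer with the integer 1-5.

ΔP = 1010 − 948 = 62 hPa.
V ≈ 5.85 × 62^0.65 = 5.85 × 14.62 ≈ 86 kt.
86 kt falls in the Category 2 band.

2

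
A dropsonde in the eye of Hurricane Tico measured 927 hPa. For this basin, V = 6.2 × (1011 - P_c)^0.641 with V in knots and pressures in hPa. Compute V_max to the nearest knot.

106 kt

ΔP = 1011 − 927 = 84 hPa.
84^0.641 ≈ 17.118.
V ≈ 6.2 × 17.118 ≈ 106.1 kt.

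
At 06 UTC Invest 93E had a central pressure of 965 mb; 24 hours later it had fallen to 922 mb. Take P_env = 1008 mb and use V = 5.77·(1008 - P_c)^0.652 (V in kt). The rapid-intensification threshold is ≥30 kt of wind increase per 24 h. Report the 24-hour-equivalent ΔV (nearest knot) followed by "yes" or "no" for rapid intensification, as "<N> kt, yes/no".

38 kt, yes

V₁: ΔP = 43, V ≈ 5.77 × 43^0.652 ≈ 67.02 kt.
V₂: ΔP = 86, V ≈ 5.77 × 86^0.652 ≈ 105.31 kt.
ΔV over 24 h = 38.29 kt → 24 h equivalent = 38.29 × 24/24 ≈ 38.29 kt.
38 kt ≥ 30 kt ⇒ rapid intensification.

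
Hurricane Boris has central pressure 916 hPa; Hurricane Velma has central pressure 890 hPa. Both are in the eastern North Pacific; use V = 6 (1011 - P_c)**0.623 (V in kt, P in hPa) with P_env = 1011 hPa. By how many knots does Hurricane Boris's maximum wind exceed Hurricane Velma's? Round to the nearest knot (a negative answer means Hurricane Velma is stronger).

-17 kt

Hurricane Boris: ΔP = 95; V ≈ 6 × 95^0.623 ≈ 102.39 kt.
Hurricane Velma: ΔP = 121; V ≈ 6 × 121^0.623 ≈ 119.05 kt.
Difference ≈ 102.39 − 119.05 = -16.66 → -17 kt.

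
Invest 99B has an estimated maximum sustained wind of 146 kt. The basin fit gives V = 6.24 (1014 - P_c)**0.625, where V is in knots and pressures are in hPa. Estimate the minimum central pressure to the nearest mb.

ΔP = (V / 6.24)^(1/0.625) = (146/6.24)^1.600.
146/6.24 = 23.397; 23.397^1.600 ≈ 155.12 mb.
P_c = 1014 − 155.12 = 858.88 ≈ 859 mb.

859 mb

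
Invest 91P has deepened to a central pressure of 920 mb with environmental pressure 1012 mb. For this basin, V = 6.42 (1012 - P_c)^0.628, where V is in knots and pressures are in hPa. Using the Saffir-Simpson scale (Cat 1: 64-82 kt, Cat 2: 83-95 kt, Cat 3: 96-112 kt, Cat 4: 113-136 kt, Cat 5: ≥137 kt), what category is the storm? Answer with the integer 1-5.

3

ΔP = 1012 − 920 = 92 mb.
V ≈ 6.42 × 92^0.628 = 6.42 × 17.11 ≈ 110 kt.
110 kt falls in the Category 3 band.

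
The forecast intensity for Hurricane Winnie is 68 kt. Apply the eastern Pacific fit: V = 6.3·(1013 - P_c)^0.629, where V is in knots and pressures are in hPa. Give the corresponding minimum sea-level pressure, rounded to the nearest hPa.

ΔP = (V / 6.3)^(1/0.629) = (68/6.3)^1.590.
68/6.3 = 10.794; 10.794^1.590 ≈ 43.91 hPa.
P_c = 1013 − 43.91 = 969.09 ≈ 969 hPa.

969 hPa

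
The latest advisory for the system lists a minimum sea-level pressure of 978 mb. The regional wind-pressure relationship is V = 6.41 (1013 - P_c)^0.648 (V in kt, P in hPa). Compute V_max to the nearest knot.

ΔP = 1013 − 978 = 35 mb.
35^0.648 ≈ 10.013.
V ≈ 6.41 × 10.013 ≈ 64.2 kt.

64 kt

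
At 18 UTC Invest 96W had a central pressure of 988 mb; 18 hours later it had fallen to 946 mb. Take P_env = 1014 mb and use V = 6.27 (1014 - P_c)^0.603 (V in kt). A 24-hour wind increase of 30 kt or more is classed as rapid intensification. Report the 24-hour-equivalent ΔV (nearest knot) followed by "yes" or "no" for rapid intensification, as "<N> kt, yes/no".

47 kt, yes

V₁: ΔP = 26, V ≈ 6.27 × 26^0.603 ≈ 44.72 kt.
V₂: ΔP = 68, V ≈ 6.27 × 68^0.603 ≈ 79.85 kt.
ΔV over 18 h = 35.13 kt → 24 h equivalent = 35.13 × 24/18 ≈ 46.84 kt.
47 kt ≥ 30 kt ⇒ rapid intensification.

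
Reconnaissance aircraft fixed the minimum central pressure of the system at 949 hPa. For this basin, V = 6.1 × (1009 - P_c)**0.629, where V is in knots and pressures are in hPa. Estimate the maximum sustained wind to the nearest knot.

80 kt

ΔP = 1009 − 949 = 60 hPa.
60^0.629 ≈ 13.136.
V ≈ 6.1 × 13.136 ≈ 80.1 kt.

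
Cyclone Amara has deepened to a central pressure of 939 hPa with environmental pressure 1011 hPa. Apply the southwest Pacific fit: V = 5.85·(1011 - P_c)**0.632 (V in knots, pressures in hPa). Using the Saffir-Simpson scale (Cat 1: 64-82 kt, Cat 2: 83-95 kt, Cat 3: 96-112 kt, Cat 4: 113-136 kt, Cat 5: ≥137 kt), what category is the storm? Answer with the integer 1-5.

ΔP = 1011 − 939 = 72 hPa.
V ≈ 5.85 × 72^0.632 = 5.85 × 14.92 ≈ 87 kt.
87 kt falls in the Category 2 band.

2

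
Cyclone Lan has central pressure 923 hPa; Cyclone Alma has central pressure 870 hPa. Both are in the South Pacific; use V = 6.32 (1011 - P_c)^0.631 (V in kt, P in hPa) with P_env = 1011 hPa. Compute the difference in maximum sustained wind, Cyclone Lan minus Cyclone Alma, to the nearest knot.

-37 kt

Cyclone Lan: ΔP = 88; V ≈ 6.32 × 88^0.631 ≈ 106.58 kt.
Cyclone Alma: ΔP = 141; V ≈ 6.32 × 141^0.631 ≈ 143.51 kt.
Difference ≈ 106.58 − 143.51 = -36.93 → -37 kt.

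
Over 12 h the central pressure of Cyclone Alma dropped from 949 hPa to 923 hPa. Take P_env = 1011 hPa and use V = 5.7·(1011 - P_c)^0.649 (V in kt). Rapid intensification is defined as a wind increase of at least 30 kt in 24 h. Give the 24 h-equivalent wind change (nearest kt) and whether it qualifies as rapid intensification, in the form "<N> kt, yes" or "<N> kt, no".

42 kt, yes

V₁: ΔP = 62, V ≈ 5.7 × 62^0.649 ≈ 83.01 kt.
V₂: ΔP = 88, V ≈ 5.7 × 88^0.649 ≈ 104.19 kt.
ΔV over 12 h = 21.18 kt → 24 h equivalent = 21.18 × 24/12 ≈ 42.36 kt.
42 kt ≥ 30 kt ⇒ rapid intensification.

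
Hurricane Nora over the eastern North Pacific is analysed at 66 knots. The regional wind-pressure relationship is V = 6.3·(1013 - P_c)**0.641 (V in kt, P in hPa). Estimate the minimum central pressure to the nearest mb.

974 mb

ΔP = (V / 6.3)^(1/0.641) = (66/6.3)^1.560.
66/6.3 = 10.476; 10.476^1.560 ≈ 39.05 mb.
P_c = 1013 − 39.05 = 973.95 ≈ 974 mb.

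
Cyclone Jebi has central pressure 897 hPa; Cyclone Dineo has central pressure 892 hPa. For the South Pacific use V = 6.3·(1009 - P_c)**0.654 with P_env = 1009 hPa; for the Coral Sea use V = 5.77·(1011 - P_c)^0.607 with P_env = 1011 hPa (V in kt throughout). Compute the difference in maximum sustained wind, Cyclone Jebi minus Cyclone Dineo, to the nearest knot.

33 kt

Cyclone Jebi: ΔP = 112; V ≈ 6.3 × 112^0.654 ≈ 137.89 kt.
Cyclone Dineo: ΔP = 119; V ≈ 5.77 × 119^0.607 ≈ 104.96 kt.
Difference ≈ 137.89 − 104.96 = 32.93 → 33 kt.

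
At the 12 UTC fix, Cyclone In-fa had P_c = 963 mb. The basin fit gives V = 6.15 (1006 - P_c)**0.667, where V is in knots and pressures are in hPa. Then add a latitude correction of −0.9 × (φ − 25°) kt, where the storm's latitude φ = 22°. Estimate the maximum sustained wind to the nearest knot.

78 kt

ΔP = 1006 − 963 = 43 mb.
43^0.667 ≈ 12.289.
V ≈ 6.15 × 12.289 ≈ 75.6 kt.
Latitude correction: −0.9 × (22 − 25) = 2.7 kt.
Corrected V ≈ 78.3 kt → 78 kt.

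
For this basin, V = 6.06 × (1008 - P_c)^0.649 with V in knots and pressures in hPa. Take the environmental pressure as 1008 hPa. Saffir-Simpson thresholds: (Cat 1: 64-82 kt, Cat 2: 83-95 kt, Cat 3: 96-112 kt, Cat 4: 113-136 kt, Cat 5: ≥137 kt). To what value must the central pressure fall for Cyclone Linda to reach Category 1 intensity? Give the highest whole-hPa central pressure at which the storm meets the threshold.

Category 1 begins at V = 64 kt.
Required ΔP = (64/6.06)^(1/0.649) = 10.561^1.541 ≈ 37.79 hPa.
P_c ≤ 1008 − 37.79 = 970.21, so the highest integer P_c is 970 hPa.

970 hPa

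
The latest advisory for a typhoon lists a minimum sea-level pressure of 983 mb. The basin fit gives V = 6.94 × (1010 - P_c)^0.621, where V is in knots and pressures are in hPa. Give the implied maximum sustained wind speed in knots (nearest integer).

54 kt

ΔP = 1010 − 983 = 27 mb.
27^0.621 ≈ 7.742.
V ≈ 6.94 × 7.742 ≈ 53.7 kt.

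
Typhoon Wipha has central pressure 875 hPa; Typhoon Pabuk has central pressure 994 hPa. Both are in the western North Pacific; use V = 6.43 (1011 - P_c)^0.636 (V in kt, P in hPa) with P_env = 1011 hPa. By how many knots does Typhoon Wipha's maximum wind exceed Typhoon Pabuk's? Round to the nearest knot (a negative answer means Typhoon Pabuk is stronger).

107 kt

Typhoon Wipha: ΔP = 136; V ≈ 6.43 × 136^0.636 ≈ 146.27 kt.
Typhoon Pabuk: ΔP = 17; V ≈ 6.43 × 17^0.636 ≈ 38.97 kt.
Difference ≈ 146.27 − 38.97 = 107.30 → 107 kt.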